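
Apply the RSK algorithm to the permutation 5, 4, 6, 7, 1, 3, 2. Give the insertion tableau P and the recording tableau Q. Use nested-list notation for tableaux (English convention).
P = [[1, 2, 7], [3, 6], [4], [5]], Q = [[1, 3, 4], [2, 6], [5], [7]]

Insert each entry of the permutation into P by Schensted row insertion, recording in Q the position of each new cell.

Insert 5: appended to row 1. P = [[5]], Q = [[1]].
Insert 4: 4 bumps 5 from row 1; 5 starts row 2. P = [[4], [5]], Q = [[1], [2]].
Insert 6: appended to row 1. P = [[4, 6], [5]], Q = [[1, 3], [2]].
Insert 7: appended to row 1. P = [[4, 6, 7], [5]], Q = [[1, 3, 4], [2]].
Insert 1: 1 bumps 4 from row 1; 4 bumps 5 from row 2; 5 starts row 3. P = [[1, 6, 7], [4], [5]], Q = [[1, 3, 4], [2], [5]].
Insert 3: 3 bumps 6 from row 1; 6 appends to row 2. P = [[1, 3, 7], [4, 6], [5]], Q = [[1, 3, 4], [2, 6], [5]].
Insert 2: 2 bumps 3 from row 1; 3 bumps 4 from row 2; 4 bumps 5 from row 3; 5 starts row 4. P = [[1, 2, 7], [3, 6], [4], [5]], Q = [[1, 3, 4], [2, 6], [5], [7]].

So P = [[1, 2, 7], [3, 6], [4], [5]], Q = [[1, 3, 4], [2, 6], [5], [7]].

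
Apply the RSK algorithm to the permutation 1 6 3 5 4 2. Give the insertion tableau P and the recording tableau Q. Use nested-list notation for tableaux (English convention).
Insert each entry of the permutation into P by Schensted row insertion, recording in Q the position of each new cell.

Insert 1: appended to row 1. P = [[1]].
Insert 6: appended to row 1. P = [[1, 6]].
Insert 3: 3 bumps 6 from row 1; 6 starts row 2. P = [[1, 3], [6]].
Insert 5: appended to row 1. P = [[1, 3, 5], [6]].
Insert 4: 4 bumps 5 from row 1; 5 bumps 6 from row 2; 6 starts row 3. P = [[1, 3, 4], [5], [6]].
Insert 2: 2 bumps 3 from row 1; 3 bumps 5 from row 2; 5 bumps 6 from row 3; 6 starts row 4. P = [[1, 2, 4], [3], [5], [6]].

So P = [[1, 2, 4], [3], [5], [6]], Q = [[1, 2, 4], [3], [5], [6]].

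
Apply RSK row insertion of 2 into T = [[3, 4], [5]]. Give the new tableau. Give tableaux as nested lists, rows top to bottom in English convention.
[[2, 4], [3], [5]]

In row 1, 2 replaces 3 (the leftmost entry greater than 2); 3 is bumped to row 2. In row 2, 3 replaces 5 (the leftmost entry greater than 3); 5 is bumped to row 3. 5 starts a new row 3. The new tableau is [[2, 4], [3], [5]].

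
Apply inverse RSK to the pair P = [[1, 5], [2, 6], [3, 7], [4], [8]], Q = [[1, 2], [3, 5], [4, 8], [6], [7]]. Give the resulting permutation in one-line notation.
4 8 7 3 6 2 1 5

Reverse the RSK construction: for i from n down to 1, find the cell of Q containing i, remove the entry at that cell from P, and reverse-bump it up through P; the value ejected from row 1 is w(i).

Step i=8: Q has 8 at row 3, column 2; remove 7 from row 3 of P and reverse-bump: 7 enters row 2 and ejects 6; 6 enters row 1 and ejects 5. So w(8) = 5. P is now [[1, 6], [2, 7], [3], [4], [8]].
Step i=7: Q has 7 at row 5, column 1; remove 8 from row 5 of P and reverse-bump: 8 enters row 4 and ejects 4; 4 enters row 3 and ejects 3; 3 enters row 2 and ejects 2; 2 enters row 1 and ejects 1. So w(7) = 1. P is now [[2, 6], [3, 7], [4], [8]].
Step i=6: Q has 6 at row 4, column 1; remove 8 from row 4 of P and reverse-bump: 8 enters row 3 and ejects 4; 4 enters row 2 and ejects 3; 3 enters row 1 and ejects 2. So w(6) = 2. P is now [[3, 6], [4, 7], [8]].
Step i=5: Q has 5 at row 2, column 2; remove 7 from row 2 of P and reverse-bump: 7 enters row 1 and ejects 6. So w(5) = 6. P is now [[3, 7], [4], [8]].
Step i=4: Q has 4 at row 3, column 1; remove 8 from row 3 of P and reverse-bump: 8 enters row 2 and ejects 4; 4 enters row 1 and ejects 3. So w(4) = 3. P is now [[4, 7], [8]].
Step i=3: Q has 3 at row 2, column 1; remove 8 from row 2 of P and reverse-bump: 8 enters row 1 and ejects 7. So w(3) = 7. P is now [[4, 8]].
Step i=2: Q has 2 at row 1, column 2; remove that cell from P, ejecting 8. So w(2) = 8. P is now [[4]].
Step i=1: Q has 1 at row 1, column 1; remove that cell from P, ejecting 4. So w(1) = 4. P is now [].

So w = 4 8 7 3 6 2 1 5.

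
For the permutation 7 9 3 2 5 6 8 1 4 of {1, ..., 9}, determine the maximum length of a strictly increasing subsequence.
4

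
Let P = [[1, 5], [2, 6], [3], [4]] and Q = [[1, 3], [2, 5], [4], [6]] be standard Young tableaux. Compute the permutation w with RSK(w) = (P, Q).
4 3 6 2 5 1

Reverse the RSK construction: for i from n down to 1, find the cell of Q containing i, remove the entry at that cell from P, and reverse-bump it up through P; the value ejected from row 1 is w(i).

Step i=6: Q has 6 at row 4, column 1; remove 4 from row 4 of P and reverse-bump: 4 enters row 3 and ejects 3; 3 enters row 2 and ejects 2; 2 enters row 1 and ejects 1. So w(6) = 1. P is now [[2, 5], [3, 6], [4]].
Step i=5: Q has 5 at row 2, column 2; remove 6 from row 2 of P and reverse-bump: 6 enters row 1 and ejects 5. So w(5) = 5. P is now [[2, 6], [3], [4]].
Step i=4: Q has 4 at row 3, column 1; remove 4 from row 3 of P and reverse-bump: 4 enters row 2 and ejects 3; 3 enters row 1 and ejects 2. So w(4) = 2. P is now [[3, 6], [4]].
Step i=3: Q has 3 at row 1, column 2; remove that cell from P, ejecting 6. So w(3) = 6. P is now [[3], [4]].
Step i=2: Q has 2 at row 2, column 1; remove 4 from row 2 of P and reverse-bump: 4 enters row 1 and ejects 3. So w(2) = 3. P is now [[4]].
Step i=1: Q has 1 at row 1, column 1; remove that cell from P, ejecting 4. So w(1) = 4. P is now [].

So w = 4 3 6 2 5 1.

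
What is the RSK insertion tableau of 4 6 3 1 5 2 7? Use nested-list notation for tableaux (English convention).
Insert 4: appended to row 1. P = [[4]].
Insert 6: appended to row 1. P = [[4, 6]].
Insert 3: 3 bumps 4 from row 1; 4 starts row 2. P = [[3, 6], [4]].
Insert 1: 1 bumps 3 from row 1; 3 bumps 4 from row 2; 4 starts row 3. P = [[1, 6], [3], [4]].
Insert 5: 5 bumps 6 from row 1; 6 appends to row 2. P = [[1, 5], [3, 6], [4]].
Insert 2: 2 bumps 5 from row 1; 5 bumps 6 from row 2; 6 appends to row 3. P = [[1, 2], [3, 5], [4, 6]].
Insert 7: appended to row 1. P = [[1, 2, 7], [3, 5], [4, 6]].

So P = [[1, 2, 7], [3, 5], [4, 6]].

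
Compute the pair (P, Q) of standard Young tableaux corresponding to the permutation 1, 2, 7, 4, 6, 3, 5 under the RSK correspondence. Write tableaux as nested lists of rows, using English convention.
Insert each entry of the permutation into P by Schensted row insertion, recording in Q the position of each new cell.

Insert 1: appended to row 1. P = [[1]], Q = [[1]].
Insert 2: appended to row 1. P = [[1, 2]], Q = [[1, 2]].
Insert 7: appended to row 1. P = [[1, 2, 7]], Q = [[1, 2, 3]].
Insert 4: 4 bumps 7 from row 1; 7 starts row 2. P = [[1, 2, 4], [7]], Q = [[1, 2, 3], [4]].
Insert 6: appended to row 1. P = [[1, 2, 4, 6], [7]], Q = [[1, 2, 3, 5], [4]].
Insert 3: 3 bumps 4 from row 1; 4 bumps 7 from row 2; 7 starts row 3. P = [[1, 2, 3, 6], [4], [7]], Q = [[1, 2, 3, 5], [4], [6]].
Insert 5: 5 bumps 6 from row 1; 6 appends to row 2. P = [[1, 2, 3, 5], [4, 6], [7]], Q = [[1, 2, 3, 5], [4, 7], [6]].

So P = [[1, 2, 3, 5], [4, 6], [7]], Q = [[1, 2, 3, 5], [4, 7], [6]].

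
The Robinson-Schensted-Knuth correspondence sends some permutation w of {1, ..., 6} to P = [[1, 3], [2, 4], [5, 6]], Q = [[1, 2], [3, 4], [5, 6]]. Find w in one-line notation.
5 6 2 4 1 3

Reverse RSK: for i = n, n-1, ..., 1, locate i in Q, remove the corresponding corner cell from P, and reverse-bump its entry up through P; the value ejected from row 1 is w(i).

So w = 5 6 2 4 1 3.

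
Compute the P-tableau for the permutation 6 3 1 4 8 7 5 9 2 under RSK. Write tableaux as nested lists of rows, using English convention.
P = [[1, 2, 5, 9], [3, 4], [6, 7], [8]]

Insert 6: appended to row 1. P = [[6]].
Insert 3: 3 bumps 6 from row 1; 6 starts row 2. P = [[3], [6]].
Insert 1: 1 bumps 3 from row 1; 3 bumps 6 from row 2; 6 starts row 3. P = [[1], [3], [6]].
Insert 4: appended to row 1. P = [[1, 4], [3], [6]].
Insert 8: appended to row 1. P = [[1, 4, 8], [3], [6]].
Insert 7: 7 bumps 8 from row 1; 8 appends to row 2. P = [[1, 4, 7], [3, 8], [6]].
Insert 5: 5 bumps 7 from row 1; 7 bumps 8 from row 2; 8 appends to row 3. P = [[1, 4, 5], [3, 7], [6, 8]].
Insert 9: appended to row 1. P = [[1, 4, 5, 9], [3, 7], [6, 8]].
Insert 2: 2 bumps 4 from row 1; 4 bumps 7 from row 2; 7 bumps 8 from row 3; 8 starts row 4. P = [[1, 2, 5, 9], [3, 4], [6, 7], [8]].

So P = [[1, 2, 5, 9], [3, 4], [6, 7], [8]].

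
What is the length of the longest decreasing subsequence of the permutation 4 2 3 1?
3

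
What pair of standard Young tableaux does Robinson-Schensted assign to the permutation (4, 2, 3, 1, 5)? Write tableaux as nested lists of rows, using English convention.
Insert each entry of the permutation into P by Schensted row insertion, recording in Q the position of each new cell.

Insert 4: appended to row 1. P = [[4]].
Insert 2: 2 bumps 4 from row 1; 4 starts row 2. P = [[2], [4]].
Insert 3: appended to row 1. P = [[2, 3], [4]].
Insert 1: 1 bumps 2 from row 1; 2 bumps 4 from row 2; 4 starts row 3. P = [[1, 3], [2], [4]].
Insert 5: appended to row 1. P = [[1, 3, 5], [2], [4]].

So P = [[1, 3, 5], [2], [4]], Q = [[1, 3, 5], [2], [4]].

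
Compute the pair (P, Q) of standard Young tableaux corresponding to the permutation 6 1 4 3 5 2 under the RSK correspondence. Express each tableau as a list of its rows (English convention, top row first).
Insert each entry of the permutation into P by Schensted row insertion, recording in Q the position of each new cell.

Insert 6: appended to row 1. P = [[6]], Q = [[1]].
Insert 1: 1 bumps 6 from row 1; 6 starts row 2. P = [[1], [6]], Q = [[1], [2]].
Insert 4: appended to row 1. P = [[1, 4], [6]], Q = [[1, 3], [2]].
Insert 3: 3 bumps 4 from row 1; 4 bumps 6 from row 2; 6 starts row 3. P = [[1, 3], [4], [6]], Q = [[1, 3], [2], [4]].
Insert 5: appended to row 1. P = [[1, 3, 5], [4], [6]], Q = [[1, 3, 5], [2], [4]].
Insert 2: 2 bumps 3 from row 1; 3 bumps 4 from row 2; 4 bumps 6 from row 3; 6 starts row 4. P = [[1, 2, 5], [3], [4], [6]], Q = [[1, 3, 5], [2], [4], [6]].

So P = [[1, 2, 5], [3], [4], [6]], Q = [[1, 3, 5], [2], [4], [6]].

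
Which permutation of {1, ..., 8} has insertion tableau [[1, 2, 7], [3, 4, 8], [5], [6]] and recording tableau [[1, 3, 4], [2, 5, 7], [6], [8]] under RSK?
Reverse the RSK construction: for i from n down to 1, find the cell of Q containing i, remove the entry at that cell from P, and reverse-bump it up through P; the value ejected from row 1 is w(i).

Step i=8: Q has 8 at row 4, column 1; remove 6 from row 4 of P and reverse-bump: 6 enters row 3 and ejects 5; 5 enters row 2 and ejects 4; 4 enters row 1 and ejects 2. So w(8) = 2. P is now [[1, 4, 7], [3, 5, 8], [6]].
Step i=7: Q has 7 at row 2, column 3; remove 8 from row 2 of P and reverse-bump: 8 enters row 1 and ejects 7. So w(7) = 7. P is now [[1, 4, 8], [3, 5], [6]].
Step i=6: Q has 6 at row 3, column 1; remove 6 from row 3 of P and reverse-bump: 6 enters row 2 and ejects 5; 5 enters row 1 and ejects 4. So w(6) = 4. P is now [[1, 5, 8], [3, 6]].
Step i=5: Q has 5 at row 2, column 2; remove 6 from row 2 of P and reverse-bump: 6 enters row 1 and ejects 5. So w(5) = 5. P is now [[1, 6, 8], [3]].
Step i=4: Q has 4 at row 1, column 3; remove that cell from P, ejecting 8. So w(4) = 8. P is now [[1, 6], [3]].
Step i=3: Q has 3 at row 1, column 2; remove that cell from P, ejecting 6. So w(3) = 6. P is now [[1], [3]].
Step i=2: Q has 2 at row 2, column 1; remove 3 from row 2 of P and reverse-bump: 3 enters row 1 and ejects 1. So w(2) = 1. P is now [[3]].
Step i=1: Q has 1 at row 1, column 1; remove that cell from P, ejecting 3. So w(1) = 3. P is now [].

So w = 3 1 6 8 5 4 7 2.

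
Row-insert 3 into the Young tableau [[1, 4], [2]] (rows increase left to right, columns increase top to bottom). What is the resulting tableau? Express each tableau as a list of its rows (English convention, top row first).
In row 1, 3 replaces 4 (the leftmost entry greater than 3); 4 is bumped to row 2. 4 is appended to row 2. The new tableau is [[1, 3], [2, 4]].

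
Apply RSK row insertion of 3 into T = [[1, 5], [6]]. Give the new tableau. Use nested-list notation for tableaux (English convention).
In row 1, 3 replaces 5 (the leftmost entry greater than 3); 5 is bumped to row 2. In row 2, 5 replaces 6 (the leftmost entry greater than 5); 6 is bumped to row 3. 6 starts a new row 3. The new tableau is [[1, 3], [5], [6]].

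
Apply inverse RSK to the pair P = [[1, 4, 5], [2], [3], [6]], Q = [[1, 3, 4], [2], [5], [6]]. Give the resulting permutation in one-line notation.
6 3 4 5 2 1

Reverse the RSK construction: for i from n down to 1, find the cell of Q containing i, remove the entry at that cell from P, and reverse-bump it up through P; the value ejected from row 1 is w(i).

Step i=6: Q has 6 at row 4, column 1; remove 6 from row 4 of P and reverse-bump: 6 enters row 3 and ejects 3; 3 enters row 2 and ejects 2; 2 enters row 1 and ejects 1. So w(6) = 1. P is now [[2, 4, 5], [3], [6]].
Step i=5: Q has 5 at row 3, column 1; remove 6 from row 3 of P and reverse-bump: 6 enters row 2 and ejects 3; 3 enters row 1 and ejects 2. So w(5) = 2. P is now [[3, 4, 5], [6]].
Step i=4: Q has 4 at row 1, column 3; remove that cell from P, ejecting 5. So w(4) = 5. P is now [[3, 4], [6]].
Step i=3: Q has 3 at row 1, column 2; remove that cell from P, ejecting 4. So w(3) = 4. P is now [[3], [6]].
Step i=2: Q has 2 at row 2, column 1; remove 6 from row 2 of P and reverse-bump: 6 enters row 1 and ejects 3. So w(2) = 3. P is now [[6]].
Step i=1: Q has 1 at row 1, column 1; remove that cell from P, ejecting 6. So w(1) = 6. P is now [].

So w = 6 3 4 5 2 1.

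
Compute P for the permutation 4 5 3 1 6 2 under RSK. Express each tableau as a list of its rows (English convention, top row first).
After inserting 4: P = [[4]].
After inserting 5: P = [[4, 5]].
After inserting 3: P = [[3, 5], [4]].
After inserting 1: P = [[1, 5], [3], [4]].
After inserting 6: P = [[1, 5, 6], [3], [4]].
After inserting 2: P = [[1, 2, 6], [3, 5], [4]].

So P = [[1, 2, 6], [3, 5], [4]].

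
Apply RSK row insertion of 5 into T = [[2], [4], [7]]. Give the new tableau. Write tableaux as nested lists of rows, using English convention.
[[2, 5], [4], [7]]

5 is larger than every entry of row 1, so it is appended to row 1. The new tableau is [[2, 5], [4], [7]].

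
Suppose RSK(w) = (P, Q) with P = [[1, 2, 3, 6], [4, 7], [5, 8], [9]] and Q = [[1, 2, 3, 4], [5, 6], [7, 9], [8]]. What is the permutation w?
Reverse RSK: for i = n, n-1, ..., 1, locate i in Q, remove the corresponding corner cell from P, and reverse-bump its entry up through P; the value ejected from row 1 is w(i).

So w = 1 2 5 9 4 8 7 3 6.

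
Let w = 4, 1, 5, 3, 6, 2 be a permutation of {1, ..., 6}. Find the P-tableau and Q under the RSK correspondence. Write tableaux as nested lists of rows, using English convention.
P = [[1, 2, 6], [3, 5], [4]], Q = [[1, 3, 5], [2, 4], [6]]

Insert each entry of the permutation into P by Schensted row insertion, recording in Q the position of each new cell.

Insert 4: appended to row 1. P = [[4]].
Insert 1: 1 bumps 4 from row 1; 4 starts row 2. P = [[1], [4]].
Insert 5: appended to row 1. P = [[1, 5], [4]].
Insert 3: 3 bumps 5 from row 1; 5 appends to row 2. P = [[1, 3], [4, 5]].
Insert 6: appended to row 1. P = [[1, 3, 6], [4, 5]].
Insert 2: 2 bumps 3 from row 1; 3 bumps 4 from row 2; 4 starts row 3. P = [[1, 2, 6], [3, 5], [4]].

So P = [[1, 2, 6], [3, 5], [4]], Q = [[1, 3, 5], [2, 4], [6]].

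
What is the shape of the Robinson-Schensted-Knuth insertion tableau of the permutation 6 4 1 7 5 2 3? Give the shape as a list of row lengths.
Row-insert each entry into an empty tableau.

After inserting 6: P = [[6]].
After inserting 4: P = [[4], [6]].
After inserting 1: P = [[1], [4], [6]].
After inserting 7: P = [[1, 7], [4], [6]].
After inserting 5: P = [[1, 5], [4, 7], [6]].
After inserting 2: P = [[1, 2], [4, 5], [6, 7]].
After inserting 3: P = [[1, 2, 3], [4, 5], [6, 7]].

The final insertion tableau P = [[1, 2, 3], [4, 5], [6, 7]] has shape [3, 2, 2].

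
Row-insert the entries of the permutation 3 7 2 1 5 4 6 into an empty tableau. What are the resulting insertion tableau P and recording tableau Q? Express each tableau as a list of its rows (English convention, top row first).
P = [[1, 4, 6], [2, 5], [3, 7]], Q = [[1, 2, 7], [3, 5], [4, 6]]

Insert each entry of the permutation into P by Schensted row insertion, recording in Q the position of each new cell.

Insert 3: appended to row 1. P = [[3]].
Insert 7: appended to row 1. P = [[3, 7]].
Insert 2: 2 bumps 3 from row 1; 3 starts row 2. P = [[2, 7], [3]].
Insert 1: 1 bumps 2 from row 1; 2 bumps 3 from row 2; 3 starts row 3. P = [[1, 7], [2], [3]].
Insert 5: 5 bumps 7 from row 1; 7 appends to row 2. P = [[1, 5], [2, 7], [3]].
Insert 4: 4 bumps 5 from row 1; 5 bumps 7 from row 2; 7 appends to row 3. P = [[1, 4], [2, 5], [3, 7]].
Insert 6: appended to row 1. P = [[1, 4, 6], [2, 5], [3, 7]].

So P = [[1, 4, 6], [2, 5], [3, 7]], Q = [[1, 2, 7], [3, 5], [4, 6]].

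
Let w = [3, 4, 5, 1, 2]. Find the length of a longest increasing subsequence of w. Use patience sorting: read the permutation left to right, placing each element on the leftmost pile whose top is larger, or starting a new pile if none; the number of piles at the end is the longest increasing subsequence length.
3: new pile. tops = [3]
4: new pile. tops = [3, 4]
5: new pile. tops = [3, 4, 5]
1: onto pile 1 (replacing 3). tops = [1, 4, 5]
2: onto pile 2 (replacing 4). tops = [1, 2, 5]

3 piles, so the longest increasing subsequence has length 3.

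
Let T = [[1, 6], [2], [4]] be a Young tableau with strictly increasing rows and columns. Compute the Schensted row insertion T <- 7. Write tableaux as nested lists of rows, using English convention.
7 is larger than every entry of row 1, so it is appended to row 1. The new tableau is [[1, 6, 7], [2], [4]].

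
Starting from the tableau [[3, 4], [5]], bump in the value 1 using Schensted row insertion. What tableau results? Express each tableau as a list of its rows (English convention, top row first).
In row 1, 1 replaces 3 (the leftmost entry greater than 1); 3 is bumped to row 2. In row 2, 3 replaces 5 (the leftmost entry greater than 3); 5 is bumped to row 3. 5 starts a new row 3. The new tableau is [[1, 4], [3], [5]].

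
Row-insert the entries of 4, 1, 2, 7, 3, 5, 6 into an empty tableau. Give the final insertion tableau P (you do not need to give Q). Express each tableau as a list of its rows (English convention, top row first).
Insert 4: appended to row 1. P = [[4]].
Insert 1: 1 bumps 4 from row 1; 4 starts row 2. P = [[1], [4]].
Insert 2: appended to row 1. P = [[1, 2], [4]].
Insert 7: appended to row 1. P = [[1, 2, 7], [4]].
Insert 3: 3 bumps 7 from row 1; 7 appends to row 2. P = [[1, 2, 3], [4, 7]].
Insert 5: appended to row 1. P = [[1, 2, 3, 5], [4, 7]].
Insert 6: appended to row 1. P = [[1, 2, 3, 5, 6], [4, 7]].

So P = [[1, 2, 3, 5, 6], [4, 7]].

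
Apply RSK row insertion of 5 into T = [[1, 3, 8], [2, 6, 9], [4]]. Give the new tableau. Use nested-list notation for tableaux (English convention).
In row 1, 5 replaces 8 (the leftmost entry greater than 5); 8 is bumped to row 2. In row 2, 8 replaces 9 (the leftmost entry greater than 8); 9 is bumped to row 3. 9 is appended to row 3. The new tableau is [[1, 3, 5], [2, 6, 8], [4, 9]].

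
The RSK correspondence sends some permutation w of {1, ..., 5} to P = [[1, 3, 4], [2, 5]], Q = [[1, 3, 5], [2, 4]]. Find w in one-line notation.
Reverse the RSK construction: for i from n down to 1, find the cell of Q containing i, remove the entry at that cell from P, and reverse-bump it up through P; the value ejected from row 1 is w(i).

Step i=5: Q has 5 at row 1, column 3; remove that cell from P, ejecting 4. So w(5) = 4. P is now [[1, 3], [2, 5]].
Step i=4: Q has 4 at row 2, column 2; remove 5 from row 2 of P and reverse-bump: 5 enters row 1 and ejects 3. So w(4) = 3. P is now [[1, 5], [2]].
Step i=3: Q has 3 at row 1, column 2; remove that cell from P, ejecting 5. So w(3) = 5. P is now [[1], [2]].
Step i=2: Q has 2 at row 2, column 1; remove 2 from row 2 of P and reverse-bump: 2 enters row 1 and ejects 1. So w(2) = 1. P is now [[2]].
Step i=1: Q has 1 at row 1, column 1; remove that cell from P, ejecting 2. So w(1) = 2. P is now [].

So w = 2 1 5 3 4.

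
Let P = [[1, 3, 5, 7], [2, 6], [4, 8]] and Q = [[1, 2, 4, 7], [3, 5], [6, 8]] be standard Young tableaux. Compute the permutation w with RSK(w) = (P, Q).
2 4 3 8 6 1 7 5

Reverse the RSK construction: for i from n down to 1, find the cell of Q containing i, remove the entry at that cell from P, and reverse-bump it up through P; the value ejected from row 1 is w(i).

Step i=8: Q has 8 at row 3, column 2; remove 8 from row 3 of P and reverse-bump: 8 enters row 2 and ejects 6; 6 enters row 1 and ejects 5. So w(8) = 5. P is now [[1, 3, 6, 7], [2, 8], [4]].
Step i=7: Q has 7 at row 1, column 4; remove that cell from P, ejecting 7. So w(7) = 7. P is now [[1, 3, 6], [2, 8], [4]].
Step i=6: Q has 6 at row 3, column 1; remove 4 from row 3 of P and reverse-bump: 4 enters row 2 and ejects 2; 2 enters row 1 and ejects 1. So w(6) = 1. P is now [[2, 3, 6], [4, 8]].
Step i=5: Q has 5 at row 2, column 2; remove 8 from row 2 of P and reverse-bump: 8 enters row 1 and ejects 6. So w(5) = 6. P is now [[2, 3, 8], [4]].
Step i=4: Q has 4 at row 1, column 3; remove that cell from P, ejecting 8. So w(4) = 8. P is now [[2, 3], [4]].
Step i=3: Q has 3 at row 2, column 1; remove 4 from row 2 of P and reverse-bump: 4 enters row 1 and ejects 3. So w(3) = 3. P is now [[2, 4]].
Step i=2: Q has 2 at row 1, column 2; remove that cell from P, ejecting 4. So w(2) = 4. P is now [[2]].
Step i=1: Q has 1 at row 1, column 1; remove that cell from P, ejecting 2. So w(1) = 2. P is now [].

So w = 2 4 3 8 6 1 7 5.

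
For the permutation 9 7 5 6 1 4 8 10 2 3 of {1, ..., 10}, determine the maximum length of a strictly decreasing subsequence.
5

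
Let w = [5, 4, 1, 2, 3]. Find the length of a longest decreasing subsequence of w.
3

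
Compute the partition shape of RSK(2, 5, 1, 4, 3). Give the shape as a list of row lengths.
RSK row insertion gives P = [[1, 3], [2, 4], [5]], which has shape [2, 2, 1].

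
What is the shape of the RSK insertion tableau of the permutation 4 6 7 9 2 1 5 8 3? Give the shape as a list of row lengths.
[4, 3, 2]

Row-insert each entry into an empty tableau.

After inserting 4: P = [[4]].
After inserting 6: P = [[4, 6]].
After inserting 7: P = [[4, 6, 7]].
After inserting 9: P = [[4, 6, 7, 9]].
After inserting 2: P = [[2, 6, 7, 9], [4]].
After inserting 1: P = [[1, 6, 7, 9], [2], [4]].
After inserting 5: P = [[1, 5, 7, 9], [2, 6], [4]].
After inserting 8: P = [[1, 5, 7, 8], [2, 6, 9], [4]].
After inserting 3: P = [[1, 3, 7, 8], [2, 5, 9], [4, 6]].

The final insertion tableau P = [[1, 3, 7, 8], [2, 5, 9], [4, 6]] has shape [4, 3, 2].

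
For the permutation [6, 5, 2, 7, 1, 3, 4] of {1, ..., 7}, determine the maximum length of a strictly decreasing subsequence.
4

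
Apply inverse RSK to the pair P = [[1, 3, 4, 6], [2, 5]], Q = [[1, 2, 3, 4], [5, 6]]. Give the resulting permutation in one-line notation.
Reverse RSK: for i = n, n-1, ..., 1, locate i in Q, remove the corresponding corner cell from P, and reverse-bump its entry up through P; the value ejected from row 1 is w(i).

So w = 2 3 5 6 1 4.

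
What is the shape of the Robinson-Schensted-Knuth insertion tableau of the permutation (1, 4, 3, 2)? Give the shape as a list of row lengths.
Row-insert each entry into an empty tableau.

After inserting 1: P = [[1]].
After inserting 4: P = [[1, 4]].
After inserting 3: P = [[1, 3], [4]].
After inserting 2: P = [[1, 2], [3], [4]].

The final insertion tableau P = [[1, 2], [3], [4]] has shape [2, 1, 1].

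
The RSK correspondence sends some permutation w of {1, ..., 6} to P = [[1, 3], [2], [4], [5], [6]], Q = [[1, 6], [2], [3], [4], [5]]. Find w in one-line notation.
6 5 4 2 1 3

Reverse RSK: for i = n, n-1, ..., 1, locate i in Q, remove the corresponding corner cell from P, and reverse-bump its entry up through P; the value ejected from row 1 is w(i).

So w = 6 5 4 2 1 3.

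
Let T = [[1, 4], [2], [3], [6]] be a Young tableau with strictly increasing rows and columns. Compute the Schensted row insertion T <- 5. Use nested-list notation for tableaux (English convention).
5 is larger than every entry of row 1, so it is appended to row 1. The new tableau is [[1, 4, 5], [2], [3], [6]].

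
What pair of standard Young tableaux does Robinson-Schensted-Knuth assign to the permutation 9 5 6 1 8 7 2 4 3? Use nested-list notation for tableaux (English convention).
P = [[1, 2, 3], [4, 6, 7], [5], [8], [9]], Q = [[1, 3, 5], [2, 6, 8], [4], [7], [9]]

Insert each entry of the permutation into P by Schensted row insertion, recording in Q the position of each new cell.

Insert 9: appended to row 1. P = [[9]].
Insert 5: 5 bumps 9 from row 1; 9 starts row 2. P = [[5], [9]].
Insert 6: appended to row 1. P = [[5, 6], [9]].
Insert 1: 1 bumps 5 from row 1; 5 bumps 9 from row 2; 9 starts row 3. P = [[1, 6], [5], [9]].
Insert 8: appended to row 1. P = [[1, 6, 8], [5], [9]].
Insert 7: 7 bumps 8 from row 1; 8 appends to row 2. P = [[1, 6, 7], [5, 8], [9]].
Insert 2: 2 bumps 6 from row 1; 6 bumps 8 from row 2; 8 bumps 9 from row 3; 9 starts row 4. P = [[1, 2, 7], [5, 6], [8], [9]].
Insert 4: 4 bumps 7 from row 1; 7 appends to row 2. P = [[1, 2, 4], [5, 6, 7], [8], [9]].
Insert 3: 3 bumps 4 from row 1; 4 bumps 5 from row 2; 5 bumps 8 from row 3; 8 bumps 9 from row 4; 9 starts row 5. P = [[1, 2, 3], [4, 6, 7], [5], [8], [9]].

So P = [[1, 2, 3], [4, 6, 7], [5], [8], [9]], Q = [[1, 3, 5], [2, 6, 8], [4], [7], [9]].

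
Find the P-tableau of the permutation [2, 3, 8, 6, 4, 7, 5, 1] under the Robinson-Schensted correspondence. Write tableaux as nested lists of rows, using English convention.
P = [[1, 3, 4, 5], [2, 7], [6], [8]]

Insert 2: appended to row 1. P = [[2]].
Insert 3: appended to row 1. P = [[2, 3]].
Insert 8: appended to row 1. P = [[2, 3, 8]].
Insert 6: 6 bumps 8 from row 1; 8 starts row 2. P = [[2, 3, 6], [8]].
Insert 4: 4 bumps 6 from row 1; 6 bumps 8 from row 2; 8 starts row 3. P = [[2, 3, 4], [6], [8]].
Insert 7: appended to row 1. P = [[2, 3, 4, 7], [6], [8]].
Insert 5: 5 bumps 7 from row 1; 7 appends to row 2. P = [[2, 3, 4, 5], [6, 7], [8]].
Insert 1: 1 bumps 2 from row 1; 2 bumps 6 from row 2; 6 bumps 8 from row 3; 8 starts row 4. P = [[1, 3, 4, 5], [2, 7], [6], [8]].

So P = [[1, 3, 4, 5], [2, 7], [6], [8]].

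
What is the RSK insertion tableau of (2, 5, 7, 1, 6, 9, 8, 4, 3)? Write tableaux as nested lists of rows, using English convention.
Insert 2: appended to row 1. P = [[2]].
Insert 5: appended to row 1. P = [[2, 5]].
Insert 7: appended to row 1. P = [[2, 5, 7]].
Insert 1: 1 bumps 2 from row 1; 2 starts row 2. P = [[1, 5, 7], [2]].
Insert 6: 6 bumps 7 from row 1; 7 appends to row 2. P = [[1, 5, 6], [2, 7]].
Insert 9: appended to row 1. P = [[1, 5, 6, 9], [2, 7]].
Insert 8: 8 bumps 9 from row 1; 9 appends to row 2. P = [[1, 5, 6, 8], [2, 7, 9]].
Insert 4: 4 bumps 5 from row 1; 5 bumps 7 from row 2; 7 starts row 3. P = [[1, 4, 6, 8], [2, 5, 9], [7]].
Insert 3: 3 bumps 4 from row 1; 4 bumps 5 from row 2; 5 bumps 7 from row 3; 7 starts row 4. P = [[1, 3, 6, 8], [2, 4, 9], [5], [7]].

So P = [[1, 3, 6, 8], [2, 4, 9], [5], [7]].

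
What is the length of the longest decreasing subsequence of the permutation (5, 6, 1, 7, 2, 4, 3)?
3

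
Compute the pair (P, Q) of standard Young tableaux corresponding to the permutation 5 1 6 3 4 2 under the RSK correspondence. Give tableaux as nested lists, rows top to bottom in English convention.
Insert each entry of the permutation into P by Schensted row insertion, recording in Q the position of each new cell.

After inserting 5: P = [[5]].
After inserting 1: P = [[1], [5]].
After inserting 6: P = [[1, 6], [5]].
After inserting 3: P = [[1, 3], [5, 6]].
After inserting 4: P = [[1, 3, 4], [5, 6]].
After inserting 2: P = [[1, 2, 4], [3, 6], [5]].

So P = [[1, 2, 4], [3, 6], [5]], Q = [[1, 3, 5], [2, 4], [6]].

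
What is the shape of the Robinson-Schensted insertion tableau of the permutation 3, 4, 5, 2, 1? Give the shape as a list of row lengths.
[3, 1, 1]

Row-insert each entry into an empty tableau.

After inserting 3: P = [[3]].
After inserting 4: P = [[3, 4]].
After inserting 5: P = [[3, 4, 5]].
After inserting 2: P = [[2, 4, 5], [3]].
After inserting 1: P = [[1, 4, 5], [2], [3]].

The final insertion tableau P = [[1, 4, 5], [2], [3]] has shape [3, 1, 1].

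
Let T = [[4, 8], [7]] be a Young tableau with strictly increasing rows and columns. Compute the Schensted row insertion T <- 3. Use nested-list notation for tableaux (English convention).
In row 1, 3 replaces 4 (the leftmost entry greater than 3); 4 is bumped to row 2. In row 2, 4 replaces 7 (the leftmost entry greater than 4); 7 is bumped to row 3. 7 starts a new row 3. The new tableau is [[3, 8], [4], [7]].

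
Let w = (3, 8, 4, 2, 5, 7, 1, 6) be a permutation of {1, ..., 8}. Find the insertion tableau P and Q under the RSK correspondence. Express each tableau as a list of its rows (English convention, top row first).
Insert each entry of the permutation into P by Schensted row insertion, recording in Q the position of each new cell.

Insert 3: appended to row 1. P = [[3]], Q = [[1]].
Insert 8: appended to row 1. P = [[3, 8]], Q = [[1, 2]].
Insert 4: 4 bumps 8 from row 1; 8 starts row 2. P = [[3, 4], [8]], Q = [[1, 2], [3]].
Insert 2: 2 bumps 3 from row 1; 3 bumps 8 from row 2; 8 starts row 3. P = [[2, 4], [3], [8]], Q = [[1, 2], [3], [4]].
Insert 5: appended to row 1. P = [[2, 4, 5], [3], [8]], Q = [[1, 2, 5], [3], [4]].
Insert 7: appended to row 1. P = [[2, 4, 5, 7], [3], [8]], Q = [[1, 2, 5, 6], [3], [4]].
Insert 1: 1 bumps 2 from row 1; 2 bumps 3 from row 2; 3 bumps 8 from row 3; 8 starts row 4. P = [[1, 4, 5, 7], [2], [3], [8]], Q = [[1, 2, 5, 6], [3], [4], [7]].
Insert 6: 6 bumps 7 from row 1; 7 appends to row 2. P = [[1, 4, 5, 6], [2, 7], [3], [8]], Q = [[1, 2, 5, 6], [3, 8], [4], [7]].

So P = [[1, 4, 5, 6], [2, 7], [3], [8]], Q = [[1, 2, 5, 6], [3, 8], [4], [7]].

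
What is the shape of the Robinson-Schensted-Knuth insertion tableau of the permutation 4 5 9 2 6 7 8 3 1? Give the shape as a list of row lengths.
Row-insert each entry into an empty tableau.

After inserting 4: P = [[4]].
After inserting 5: P = [[4, 5]].
After inserting 9: P = [[4, 5, 9]].
After inserting 2: P = [[2, 5, 9], [4]].
After inserting 6: P = [[2, 5, 6], [4, 9]].
After inserting 7: P = [[2, 5, 6, 7], [4, 9]].
After inserting 8: P = [[2, 5, 6, 7, 8], [4, 9]].
After inserting 3: P = [[2, 3, 6, 7, 8], [4, 5], [9]].
After inserting 1: P = [[1, 3, 6, 7, 8], [2, 5], [4], [9]].

The final insertion tableau P = [[1, 3, 6, 7, 8], [2, 5], [4], [9]] has shape [5, 2, 1, 1].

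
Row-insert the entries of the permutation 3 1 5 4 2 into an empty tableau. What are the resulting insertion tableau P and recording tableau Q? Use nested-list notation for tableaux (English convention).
Insert each entry of the permutation into P by Schensted row insertion, recording in Q the position of each new cell.

Insert 3: appended to row 1. P = [[3]].
Insert 1: 1 bumps 3 from row 1; 3 starts row 2. P = [[1], [3]].
Insert 5: appended to row 1. P = [[1, 5], [3]].
Insert 4: 4 bumps 5 from row 1; 5 appends to row 2. P = [[1, 4], [3, 5]].
Insert 2: 2 bumps 4 from row 1; 4 bumps 5 from row 2; 5 starts row 3. P = [[1, 2], [3, 4], [5]].

So P = [[1, 2], [3, 4], [5]], Q = [[1, 3], [2, 4], [5]].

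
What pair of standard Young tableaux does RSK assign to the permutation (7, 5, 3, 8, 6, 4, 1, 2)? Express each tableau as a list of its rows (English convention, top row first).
P = [[1, 2], [3, 4], [5, 6], [7, 8]], Q = [[1, 4], [2, 5], [3, 6], [7, 8]]

Insert each entry of the permutation into P by Schensted row insertion, recording in Q the position of each new cell.

Insert 7: appended to row 1. P = [[7]], Q = [[1]].
Insert 5: 5 bumps 7 from row 1; 7 starts row 2. P = [[5], [7]], Q = [[1], [2]].
Insert 3: 3 bumps 5 from row 1; 5 bumps 7 from row 2; 7 starts row 3. P = [[3], [5], [7]], Q = [[1], [2], [3]].
Insert 8: appended to row 1. P = [[3, 8], [5], [7]], Q = [[1, 4], [2], [3]].
Insert 6: 6 bumps 8 from row 1; 8 appends to row 2. P = [[3, 6], [5, 8], [7]], Q = [[1, 4], [2, 5], [3]].
Insert 4: 4 bumps 6 from row 1; 6 bumps 8 from row 2; 8 appends to row 3. P = [[3, 4], [5, 6], [7, 8]], Q = [[1, 4], [2, 5], [3, 6]].
Insert 1: 1 bumps 3 from row 1; 3 bumps 5 from row 2; 5 bumps 7 from row 3; 7 starts row 4. P = [[1, 4], [3, 6], [5, 8], [7]], Q = [[1, 4], [2, 5], [3, 6], [7]].
Insert 2: 2 bumps 4 from row 1; 4 bumps 6 from row 2; 6 bumps 8 from row 3; 8 appends to row 4. P = [[1, 2], [3, 4], [5, 6], [7, 8]], Q = [[1, 4], [2, 5], [3, 6], [7, 8]].

So P = [[1, 2], [3, 4], [5, 6], [7, 8]], Q = [[1, 4], [2, 5], [3, 6], [7, 8]].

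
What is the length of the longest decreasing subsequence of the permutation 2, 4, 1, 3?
2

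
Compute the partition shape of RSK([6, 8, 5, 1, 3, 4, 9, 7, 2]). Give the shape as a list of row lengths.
Row-insert each entry into an empty tableau.

After inserting 6: P = [[6]].
After inserting 8: P = [[6, 8]].
After inserting 5: P = [[5, 8], [6]].
After inserting 1: P = [[1, 8], [5], [6]].
After inserting 3: P = [[1, 3], [5, 8], [6]].
After inserting 4: P = [[1, 3, 4], [5, 8], [6]].
After inserting 9: P = [[1, 3, 4, 9], [5, 8], [6]].
After inserting 7: P = [[1, 3, 4, 7], [5, 8, 9], [6]].
After inserting 2: P = [[1, 2, 4, 7], [3, 8, 9], [5], [6]].

The final insertion tableau P = [[1, 2, 4, 7], [3, 8, 9], [5], [6]] has shape [4, 3, 1, 1].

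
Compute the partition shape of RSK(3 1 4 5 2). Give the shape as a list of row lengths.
[3, 2]

Row-insert each entry into an empty tableau.

After inserting 3: P = [[3]].
After inserting 1: P = [[1], [3]].
After inserting 4: P = [[1, 4], [3]].
After inserting 5: P = [[1, 4, 5], [3]].
After inserting 2: P = [[1, 2, 5], [3, 4]].

The final insertion tableau P = [[1, 2, 5], [3, 4]] has shape [3, 2].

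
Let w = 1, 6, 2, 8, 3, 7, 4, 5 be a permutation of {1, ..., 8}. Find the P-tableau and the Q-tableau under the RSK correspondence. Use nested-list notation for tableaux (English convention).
P = [[1, 2, 3, 4, 5], [6, 7], [8]], Q = [[1, 2, 4, 6, 8], [3, 5], [7]]

Insert each entry of the permutation into P by Schensted row insertion, recording in Q the position of each new cell.

Insert 1: appended to row 1. P = [[1]].
Insert 6: appended to row 1. P = [[1, 6]].
Insert 2: 2 bumps 6 from row 1; 6 starts row 2. P = [[1, 2], [6]].
Insert 8: appended to row 1. P = [[1, 2, 8], [6]].
Insert 3: 3 bumps 8 from row 1; 8 appends to row 2. P = [[1, 2, 3], [6, 8]].
Insert 7: appended to row 1. P = [[1, 2, 3, 7], [6, 8]].
Insert 4: 4 bumps 7 from row 1; 7 bumps 8 from row 2; 8 starts row 3. P = [[1, 2, 3, 4], [6, 7], [8]].
Insert 5: appended to row 1. P = [[1, 2, 3, 4, 5], [6, 7], [8]].

So P = [[1, 2, 3, 4, 5], [6, 7], [8]], Q = [[1, 2, 4, 6, 8], [3, 5], [7]].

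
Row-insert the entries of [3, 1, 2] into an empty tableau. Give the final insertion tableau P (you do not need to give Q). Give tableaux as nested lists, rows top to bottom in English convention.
P = [[1, 2], [3]]

Insert 3: appended to row 1. P = [[3]].
Insert 1: 1 bumps 3 from row 1; 3 starts row 2. P = [[1], [3]].
Insert 2: appended to row 1. P = [[1, 2], [3]].

So P = [[1, 2], [3]].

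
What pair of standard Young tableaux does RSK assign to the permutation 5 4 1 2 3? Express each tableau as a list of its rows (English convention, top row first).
P = [[1, 2, 3], [4], [5]], Q = [[1, 4, 5], [2], [3]]

Insert each entry of the permutation into P by Schensted row insertion, recording in Q the position of each new cell.

After inserting 5: P = [[5]].
After inserting 4: P = [[4], [5]].
After inserting 1: P = [[1], [4], [5]].
After inserting 2: P = [[1, 2], [4], [5]].
After inserting 3: P = [[1, 2, 3], [4], [5]].

So P = [[1, 2, 3], [4], [5]], Q = [[1, 4, 5], [2], [3]].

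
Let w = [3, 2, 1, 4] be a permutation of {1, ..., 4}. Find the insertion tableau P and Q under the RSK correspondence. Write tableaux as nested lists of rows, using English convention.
Insert each entry of the permutation into P by Schensted row insertion, recording in Q the position of each new cell.

Insert 3: appended to row 1. P = [[3]].
Insert 2: 2 bumps 3 from row 1; 3 starts row 2. P = [[2], [3]].
Insert 1: 1 bumps 2 from row 1; 2 bumps 3 from row 2; 3 starts row 3. P = [[1], [2], [3]].
Insert 4: appended to row 1. P = [[1, 4], [2], [3]].

So P = [[1, 4], [2], [3]], Q = [[1, 4], [2], [3]].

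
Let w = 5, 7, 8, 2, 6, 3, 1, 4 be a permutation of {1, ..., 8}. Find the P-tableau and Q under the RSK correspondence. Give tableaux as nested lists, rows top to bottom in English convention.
Insert each entry of the permutation into P by Schensted row insertion, recording in Q the position of each new cell.

Insert 5: appended to row 1. P = [[5]].
Insert 7: appended to row 1. P = [[5, 7]].
Insert 8: appended to row 1. P = [[5, 7, 8]].
Insert 2: 2 bumps 5 from row 1; 5 starts row 2. P = [[2, 7, 8], [5]].
Insert 6: 6 bumps 7 from row 1; 7 appends to row 2. P = [[2, 6, 8], [5, 7]].
Insert 3: 3 bumps 6 from row 1; 6 bumps 7 from row 2; 7 starts row 3. P = [[2, 3, 8], [5, 6], [7]].
Insert 1: 1 bumps 2 from row 1; 2 bumps 5 from row 2; 5 bumps 7 from row 3; 7 starts row 4. P = [[1, 3, 8], [2, 6], [5], [7]].
Insert 4: 4 bumps 8 from row 1; 8 appends to row 2. P = [[1, 3, 4], [2, 6, 8], [5], [7]].

So P = [[1, 3, 4], [2, 6, 8], [5], [7]], Q = [[1, 2, 3], [4, 5, 8], [6], [7]].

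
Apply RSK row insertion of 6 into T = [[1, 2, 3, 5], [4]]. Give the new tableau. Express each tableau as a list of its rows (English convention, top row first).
6 is larger than every entry of row 1, so it is appended to row 1. The new tableau is [[1, 2, 3, 5, 6], [4]].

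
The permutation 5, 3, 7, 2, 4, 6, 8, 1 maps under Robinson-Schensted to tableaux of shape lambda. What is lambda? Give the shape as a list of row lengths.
[4, 2, 1, 1]

Row-insert each entry into an empty tableau.

After inserting 5: P = [[5]].
After inserting 3: P = [[3], [5]].
After inserting 7: P = [[3, 7], [5]].
After inserting 2: P = [[2, 7], [3], [5]].
After inserting 4: P = [[2, 4], [3, 7], [5]].
After inserting 6: P = [[2, 4, 6], [3, 7], [5]].
After inserting 8: P = [[2, 4, 6, 8], [3, 7], [5]].
After inserting 1: P = [[1, 4, 6, 8], [2, 7], [3], [5]].

The final insertion tableau P = [[1, 4, 6, 8], [2, 7], [3], [5]] has shape [4, 2, 1, 1].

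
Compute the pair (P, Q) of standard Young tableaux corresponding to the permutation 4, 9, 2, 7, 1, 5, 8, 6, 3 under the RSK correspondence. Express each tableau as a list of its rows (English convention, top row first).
P = [[1, 3, 6], [2, 5, 8], [4, 7], [9]], Q = [[1, 2, 7], [3, 4, 8], [5, 6], [9]]

Insert each entry of the permutation into P by Schensted row insertion, recording in Q the position of each new cell.

Insert 4: appended to row 1. P = [[4]].
Insert 9: appended to row 1. P = [[4, 9]].
Insert 2: 2 bumps 4 from row 1; 4 starts row 2. P = [[2, 9], [4]].
Insert 7: 7 bumps 9 from row 1; 9 appends to row 2. P = [[2, 7], [4, 9]].
Insert 1: 1 bumps 2 from row 1; 2 bumps 4 from row 2; 4 starts row 3. P = [[1, 7], [2, 9], [4]].
Insert 5: 5 bumps 7 from row 1; 7 bumps 9 from row 2; 9 appends to row 3. P = [[1, 5], [2, 7], [4, 9]].
Insert 8: appended to row 1. P = [[1, 5, 8], [2, 7], [4, 9]].
Insert 6: 6 bumps 8 from row 1; 8 appends to row 2. P = [[1, 5, 6], [2, 7, 8], [4, 9]].
Insert 3: 3 bumps 5 from row 1; 5 bumps 7 from row 2; 7 bumps 9 from row 3; 9 starts row 4. P = [[1, 3, 6], [2, 5, 8], [4, 7], [9]].

So P = [[1, 3, 6], [2, 5, 8], [4, 7], [9]], Q = [[1, 2, 7], [3, 4, 8], [5, 6], [9]].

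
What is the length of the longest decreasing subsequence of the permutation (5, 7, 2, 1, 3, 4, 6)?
3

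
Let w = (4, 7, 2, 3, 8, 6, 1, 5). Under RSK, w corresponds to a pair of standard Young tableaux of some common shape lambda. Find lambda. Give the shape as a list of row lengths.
Row-insert each entry into an empty tableau.

After inserting 4: P = [[4]].
After inserting 7: P = [[4, 7]].
After inserting 2: P = [[2, 7], [4]].
After inserting 3: P = [[2, 3], [4, 7]].
After inserting 8: P = [[2, 3, 8], [4, 7]].
After inserting 6: P = [[2, 3, 6], [4, 7, 8]].
After inserting 1: P = [[1, 3, 6], [2, 7, 8], [4]].
After inserting 5: P = [[1, 3, 5], [2, 6, 8], [4, 7]].

The final insertion tableau P = [[1, 3, 5], [2, 6, 8], [4, 7]] has shape [3, 3, 2].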